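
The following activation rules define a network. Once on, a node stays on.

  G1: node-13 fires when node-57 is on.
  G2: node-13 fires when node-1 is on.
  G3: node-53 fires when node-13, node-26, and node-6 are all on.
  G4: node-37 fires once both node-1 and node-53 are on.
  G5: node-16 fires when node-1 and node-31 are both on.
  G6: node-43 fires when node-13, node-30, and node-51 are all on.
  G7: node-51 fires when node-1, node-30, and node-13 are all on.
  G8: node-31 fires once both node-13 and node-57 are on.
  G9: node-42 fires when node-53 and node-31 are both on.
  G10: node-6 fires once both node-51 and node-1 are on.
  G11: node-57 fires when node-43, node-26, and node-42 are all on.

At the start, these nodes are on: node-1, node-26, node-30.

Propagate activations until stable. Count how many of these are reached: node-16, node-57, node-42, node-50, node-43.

G2: node-1 on → node-13 on.
G7: node-1, node-30, and node-13 on → node-51 on.
node-13, node-30, and node-51 are on, so node-43 fires (G6).
node-16 would need node-1 and node-31 (G5), but node-31 never turns on.
node-57 would need node-43, node-26, and node-42 (G11), but node-42 never turns on.
node-42 would need node-53 and node-31 (G9), but node-31 never turns on.
No rule produces node-50, and it is not given.
node-43: reached.
Reached: node-43 — 1 of the 5.

1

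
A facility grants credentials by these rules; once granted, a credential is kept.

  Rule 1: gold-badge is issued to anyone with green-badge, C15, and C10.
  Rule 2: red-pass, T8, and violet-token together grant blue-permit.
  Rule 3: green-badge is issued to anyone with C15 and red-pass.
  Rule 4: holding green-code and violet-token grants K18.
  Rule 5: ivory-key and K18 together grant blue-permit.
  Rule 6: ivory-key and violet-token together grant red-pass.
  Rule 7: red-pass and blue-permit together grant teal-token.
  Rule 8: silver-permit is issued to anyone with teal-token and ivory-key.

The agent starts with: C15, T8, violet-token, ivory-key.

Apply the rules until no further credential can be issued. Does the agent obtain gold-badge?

No

gold-badge would need green-badge, C15, and C10 (Rule 1), but C10 is never granted.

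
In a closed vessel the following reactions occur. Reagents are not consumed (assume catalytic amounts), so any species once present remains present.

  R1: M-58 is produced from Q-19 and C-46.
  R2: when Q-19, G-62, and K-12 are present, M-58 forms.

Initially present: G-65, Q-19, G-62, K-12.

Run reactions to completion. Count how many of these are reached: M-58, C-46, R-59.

1

Q-19, G-62, and K-12 present → M-58 forms (R2).
M-58: reached.
No rule produces C-46, and it is not given.
No rule produces R-59, and it is not given.
Reached: M-58 — 1 of the 3.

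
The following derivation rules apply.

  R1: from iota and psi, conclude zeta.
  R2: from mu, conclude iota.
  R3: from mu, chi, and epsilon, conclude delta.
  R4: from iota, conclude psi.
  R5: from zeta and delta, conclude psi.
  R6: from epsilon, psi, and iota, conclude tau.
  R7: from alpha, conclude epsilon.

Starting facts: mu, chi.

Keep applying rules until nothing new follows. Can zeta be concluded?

mu holds, so iota follows (R2).
From iota, R4 gives psi.
From iota and psi, R1 gives zeta.

Yes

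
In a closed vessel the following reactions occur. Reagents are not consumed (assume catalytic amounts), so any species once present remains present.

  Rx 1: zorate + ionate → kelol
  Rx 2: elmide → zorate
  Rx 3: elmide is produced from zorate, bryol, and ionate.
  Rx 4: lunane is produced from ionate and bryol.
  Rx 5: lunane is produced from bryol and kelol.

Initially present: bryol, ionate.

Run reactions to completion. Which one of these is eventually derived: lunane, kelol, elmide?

lunane

ionate and bryol present → lunane forms (Rx 4).
elmide would need zorate, bryol, and ionate (Rx 3), but zorate never forms. kelol would need zorate and ionate (Rx 1), but zorate never forms.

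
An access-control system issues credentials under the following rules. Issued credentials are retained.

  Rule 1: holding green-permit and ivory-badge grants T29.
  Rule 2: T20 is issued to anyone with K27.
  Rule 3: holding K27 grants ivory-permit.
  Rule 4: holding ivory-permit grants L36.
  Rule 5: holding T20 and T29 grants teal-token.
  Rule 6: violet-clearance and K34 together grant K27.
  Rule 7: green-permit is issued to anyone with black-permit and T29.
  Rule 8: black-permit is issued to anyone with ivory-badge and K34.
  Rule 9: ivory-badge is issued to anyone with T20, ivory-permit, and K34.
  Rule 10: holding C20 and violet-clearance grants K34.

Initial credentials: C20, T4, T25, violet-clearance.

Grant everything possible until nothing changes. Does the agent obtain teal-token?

No

teal-token would need T20 and T29 (Rule 5), but T29 is never granted.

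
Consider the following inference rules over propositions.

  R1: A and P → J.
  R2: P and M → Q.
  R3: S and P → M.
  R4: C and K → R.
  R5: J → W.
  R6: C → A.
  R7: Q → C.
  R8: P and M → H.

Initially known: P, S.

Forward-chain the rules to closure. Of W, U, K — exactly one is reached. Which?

W

S and P hold, so M follows (R3).
P and M hold, so Q follows (R2).
Q holds, so C follows (R7).
From C, R6 gives A.
A and P hold, so J follows (R1).
From J, R5 gives W.
No rule produces K, and it is not given. No rule produces U, and it is not given.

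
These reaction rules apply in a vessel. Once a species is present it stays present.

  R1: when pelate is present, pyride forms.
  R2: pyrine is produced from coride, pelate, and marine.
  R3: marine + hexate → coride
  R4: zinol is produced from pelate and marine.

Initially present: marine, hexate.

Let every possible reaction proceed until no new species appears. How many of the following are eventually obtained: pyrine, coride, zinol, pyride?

1

marine and hexate present → coride forms (R3).
pyrine would need coride, pelate, and marine (R2), but pelate never forms.
coride: reached.
zinol would need pelate and marine (R4), but pelate never forms.
pyride would need pelate (R1), but pelate never forms.
Reached: coride — 1 of the 4.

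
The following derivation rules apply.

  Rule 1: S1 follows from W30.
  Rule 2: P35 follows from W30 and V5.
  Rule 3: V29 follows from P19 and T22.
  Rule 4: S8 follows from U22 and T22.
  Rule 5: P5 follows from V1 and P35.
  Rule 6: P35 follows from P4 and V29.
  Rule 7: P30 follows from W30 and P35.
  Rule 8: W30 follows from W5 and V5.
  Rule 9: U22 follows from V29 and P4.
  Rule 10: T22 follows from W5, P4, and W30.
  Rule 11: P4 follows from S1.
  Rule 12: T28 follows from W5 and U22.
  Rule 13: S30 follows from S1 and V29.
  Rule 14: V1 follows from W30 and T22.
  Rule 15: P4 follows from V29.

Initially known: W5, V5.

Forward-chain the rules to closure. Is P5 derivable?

W5 and V5 hold, so W30 follows (Rule 8).
From W30 and V5, Rule 2 gives P35.
From W30, Rule 1 gives S1.
From S1, Rule 11 gives P4.
From W5, P4, and W30, Rule 10 gives T22.
W30 and T22 hold, so V1 follows (Rule 14).
From V1 and P35, Rule 5 gives P5.

Yes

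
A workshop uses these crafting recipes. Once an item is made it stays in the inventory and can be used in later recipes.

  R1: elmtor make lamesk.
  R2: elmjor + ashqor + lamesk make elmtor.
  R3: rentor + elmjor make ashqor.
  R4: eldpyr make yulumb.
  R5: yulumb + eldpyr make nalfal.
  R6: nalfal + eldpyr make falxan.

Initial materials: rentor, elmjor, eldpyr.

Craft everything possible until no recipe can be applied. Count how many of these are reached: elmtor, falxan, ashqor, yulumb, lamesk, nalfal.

rentor + elmjor → ashqor (R3).
Using R4, eldpyr makes yulumb.
yulumb + eldpyr → nalfal (R5).
Using R6, nalfal and eldpyr make falxan.
elmtor would need elmjor, ashqor, and lamesk (R2), but lamesk is never obtained.
falxan: reached.
ashqor: reached.
yulumb: reached.
lamesk would need elmtor (R1), but elmtor is never obtained.
nalfal: reached.
Reached: falxan, ashqor, yulumb, and nalfal — 4 of the 6.

4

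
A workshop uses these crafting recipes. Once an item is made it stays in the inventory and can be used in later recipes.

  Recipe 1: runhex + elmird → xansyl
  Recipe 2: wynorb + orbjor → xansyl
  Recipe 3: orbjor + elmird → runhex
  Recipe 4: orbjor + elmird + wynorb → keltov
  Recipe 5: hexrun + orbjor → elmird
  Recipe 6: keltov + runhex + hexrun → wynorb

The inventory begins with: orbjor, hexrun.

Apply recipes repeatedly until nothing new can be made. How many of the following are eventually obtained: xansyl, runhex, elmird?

3

hexrun + orbjor → elmird (Recipe 5).
orbjor + elmird → runhex (Recipe 3).
runhex + elmird → xansyl (Recipe 1).
xansyl: reached.
runhex: reached.
elmird: reached.
All 3 are reached.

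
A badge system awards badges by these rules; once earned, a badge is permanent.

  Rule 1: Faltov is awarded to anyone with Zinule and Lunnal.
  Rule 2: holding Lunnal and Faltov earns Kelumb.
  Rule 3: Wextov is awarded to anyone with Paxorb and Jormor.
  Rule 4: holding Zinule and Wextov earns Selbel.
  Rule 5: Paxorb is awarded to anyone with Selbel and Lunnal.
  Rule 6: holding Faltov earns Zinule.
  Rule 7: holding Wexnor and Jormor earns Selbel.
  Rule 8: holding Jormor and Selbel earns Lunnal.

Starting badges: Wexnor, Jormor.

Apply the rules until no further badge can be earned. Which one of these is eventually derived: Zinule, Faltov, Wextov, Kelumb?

Wextov

With Wexnor and Jormor, Selbel is earned (Rule 7).
With Jormor and Selbel, Lunnal is earned (Rule 8).
With Selbel and Lunnal, Paxorb is earned (Rule 5).
With Paxorb and Jormor, Wextov is earned (Rule 3).
Faltov would need Zinule and Lunnal (Rule 1), but Zinule is never earned. Zinule would need Faltov (Rule 6), but Faltov is never earned. Kelumb would need Lunnal and Faltov (Rule 2), but Faltov is never earned.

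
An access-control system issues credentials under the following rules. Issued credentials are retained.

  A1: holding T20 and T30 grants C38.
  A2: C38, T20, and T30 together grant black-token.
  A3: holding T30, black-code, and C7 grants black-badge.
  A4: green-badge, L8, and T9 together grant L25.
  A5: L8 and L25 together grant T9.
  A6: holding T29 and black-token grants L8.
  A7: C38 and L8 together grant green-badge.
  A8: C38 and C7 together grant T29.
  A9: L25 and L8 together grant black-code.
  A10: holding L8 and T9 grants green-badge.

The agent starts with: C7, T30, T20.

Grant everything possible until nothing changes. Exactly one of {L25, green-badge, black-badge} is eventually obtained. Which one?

green-badge

Holding T20 and T30 grants C38 (A1).
Holding C38, T20, and T30 grants black-token (A2).
Holding C38 and C7 grants T29 (A8).
Holding T29 and black-token grants L8 (A6).
Holding C38 and L8 grants green-badge (A7).
black-badge would need T30, black-code, and C7 (A3), but black-code is never granted. L25 would need green-badge, L8, and T9 (A4), but T9 is never granted.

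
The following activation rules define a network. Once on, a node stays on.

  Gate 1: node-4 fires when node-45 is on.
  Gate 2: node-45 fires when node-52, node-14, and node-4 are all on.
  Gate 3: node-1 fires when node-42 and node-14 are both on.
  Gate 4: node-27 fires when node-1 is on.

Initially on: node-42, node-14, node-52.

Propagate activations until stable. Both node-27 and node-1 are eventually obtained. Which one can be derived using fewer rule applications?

node-1: node-42 and node-14 are on, so node-1 fires (Gate 3). [1 rule application]
node-27: Gate 3: node-42 and node-14 on → node-1 on. node-1 is on, so node-27 fires (Gate 4). [2 rule applications]
node-1 needs fewer.

node-1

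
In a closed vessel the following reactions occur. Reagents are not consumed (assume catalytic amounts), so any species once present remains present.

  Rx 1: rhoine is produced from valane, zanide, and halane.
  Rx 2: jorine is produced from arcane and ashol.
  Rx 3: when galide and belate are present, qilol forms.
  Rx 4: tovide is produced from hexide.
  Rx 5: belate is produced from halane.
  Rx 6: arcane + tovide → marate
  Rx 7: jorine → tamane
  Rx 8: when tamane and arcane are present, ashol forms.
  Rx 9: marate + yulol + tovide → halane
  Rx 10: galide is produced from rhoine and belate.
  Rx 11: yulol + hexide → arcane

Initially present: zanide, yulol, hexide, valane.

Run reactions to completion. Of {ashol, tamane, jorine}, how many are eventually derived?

ashol would need tamane and arcane (Rx 8), but tamane never forms.
tamane would need jorine (Rx 7), but jorine never forms.
jorine would need arcane and ashol (Rx 2), but ashol never forms.
None of the 3 are reached.

0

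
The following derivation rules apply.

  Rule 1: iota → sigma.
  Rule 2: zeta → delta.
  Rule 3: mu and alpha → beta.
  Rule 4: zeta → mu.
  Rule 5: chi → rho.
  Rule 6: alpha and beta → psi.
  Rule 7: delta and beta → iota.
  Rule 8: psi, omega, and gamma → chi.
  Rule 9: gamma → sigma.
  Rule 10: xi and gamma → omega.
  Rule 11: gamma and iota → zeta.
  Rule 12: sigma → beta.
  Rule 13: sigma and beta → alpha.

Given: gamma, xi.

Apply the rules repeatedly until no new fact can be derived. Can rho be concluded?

xi and gamma hold, so omega follows (Rule 10).
gamma holds, so sigma follows (Rule 9).
From sigma, Rule 12 gives beta.
From sigma and beta, Rule 13 gives alpha.
alpha and beta hold, so psi follows (Rule 6).
psi, omega, and gamma hold, so chi follows (Rule 8).
From chi, Rule 5 gives rho.

Yes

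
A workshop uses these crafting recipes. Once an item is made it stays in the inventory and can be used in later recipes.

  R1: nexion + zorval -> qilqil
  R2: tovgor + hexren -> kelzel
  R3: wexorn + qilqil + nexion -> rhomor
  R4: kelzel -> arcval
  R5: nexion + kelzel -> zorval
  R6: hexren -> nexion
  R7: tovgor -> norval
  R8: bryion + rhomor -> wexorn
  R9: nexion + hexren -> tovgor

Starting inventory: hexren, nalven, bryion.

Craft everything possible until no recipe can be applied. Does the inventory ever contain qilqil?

Yes

hexren -> nexion (R6).
nexion + hexren -> tovgor (R9).
Using R2, tovgor and hexren make kelzel.
nexion + kelzel -> zorval (R5).
Using R1, nexion and zorval make qilqil.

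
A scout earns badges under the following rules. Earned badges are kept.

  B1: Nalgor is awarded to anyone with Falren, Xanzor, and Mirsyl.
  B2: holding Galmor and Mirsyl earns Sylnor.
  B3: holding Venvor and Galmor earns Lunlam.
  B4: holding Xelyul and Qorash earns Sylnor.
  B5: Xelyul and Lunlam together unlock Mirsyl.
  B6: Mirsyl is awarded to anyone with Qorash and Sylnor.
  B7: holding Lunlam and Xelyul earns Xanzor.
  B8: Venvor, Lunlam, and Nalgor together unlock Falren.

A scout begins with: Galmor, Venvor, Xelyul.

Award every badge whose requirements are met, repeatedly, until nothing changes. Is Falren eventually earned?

No

Falren would need Venvor, Lunlam, and Nalgor (B8), but Nalgor is never earned.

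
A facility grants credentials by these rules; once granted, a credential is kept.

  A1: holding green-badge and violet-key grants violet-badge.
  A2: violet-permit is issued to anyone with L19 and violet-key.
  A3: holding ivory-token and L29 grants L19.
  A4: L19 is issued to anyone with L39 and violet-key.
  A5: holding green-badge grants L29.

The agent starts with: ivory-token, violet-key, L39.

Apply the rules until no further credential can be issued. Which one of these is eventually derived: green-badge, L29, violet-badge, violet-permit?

violet-permit

Holding L39 and violet-key grants L19 (A4).
Holding L19 and violet-key grants violet-permit (A2).
L29 would need green-badge (A5), but green-badge is never granted. No rule produces green-badge, and it is not given. violet-badge would need green-badge and violet-key (A1), but green-badge is never granted.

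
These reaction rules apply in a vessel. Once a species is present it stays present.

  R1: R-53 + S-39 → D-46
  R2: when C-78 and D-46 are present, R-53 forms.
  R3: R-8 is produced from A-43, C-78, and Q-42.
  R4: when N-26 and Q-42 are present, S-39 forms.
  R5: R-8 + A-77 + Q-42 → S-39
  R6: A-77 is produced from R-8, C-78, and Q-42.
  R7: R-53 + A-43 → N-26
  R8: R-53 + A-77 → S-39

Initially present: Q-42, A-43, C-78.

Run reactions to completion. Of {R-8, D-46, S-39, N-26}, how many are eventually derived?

2

A-43, C-78, and Q-42 present → R-8 forms (R3).
R-8, C-78, and Q-42 present → A-77 forms (R6).
R-8, A-77, and Q-42 present → S-39 forms (R5).
R-8: reached.
D-46 would need R-53 and S-39 (R1), but R-53 never forms.
S-39: reached.
N-26 would need R-53 and A-43 (R7), but R-53 never forms.
Reached: R-8 and S-39 — 2 of the 4.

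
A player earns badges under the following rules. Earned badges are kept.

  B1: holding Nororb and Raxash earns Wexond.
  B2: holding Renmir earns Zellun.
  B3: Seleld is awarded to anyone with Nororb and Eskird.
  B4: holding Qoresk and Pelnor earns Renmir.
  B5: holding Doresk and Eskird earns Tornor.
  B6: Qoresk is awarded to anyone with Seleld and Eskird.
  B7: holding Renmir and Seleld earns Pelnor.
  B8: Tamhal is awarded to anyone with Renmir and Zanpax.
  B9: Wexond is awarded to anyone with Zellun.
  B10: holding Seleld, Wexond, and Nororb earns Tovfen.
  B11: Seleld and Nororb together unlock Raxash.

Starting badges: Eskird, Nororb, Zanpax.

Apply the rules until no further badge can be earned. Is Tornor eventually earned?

No

Tornor would need Doresk and Eskird (B5), but Doresk is never earned.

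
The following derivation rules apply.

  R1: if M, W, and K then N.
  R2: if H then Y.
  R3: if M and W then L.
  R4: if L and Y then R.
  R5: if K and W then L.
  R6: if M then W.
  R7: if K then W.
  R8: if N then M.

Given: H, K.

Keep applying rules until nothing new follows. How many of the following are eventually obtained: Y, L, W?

3

From H, R2 gives Y.
K holds, so W follows (R7).
K and W hold, so L follows (R5).
Y: reached.
L: reached.
W: reached.
All 3 are reached.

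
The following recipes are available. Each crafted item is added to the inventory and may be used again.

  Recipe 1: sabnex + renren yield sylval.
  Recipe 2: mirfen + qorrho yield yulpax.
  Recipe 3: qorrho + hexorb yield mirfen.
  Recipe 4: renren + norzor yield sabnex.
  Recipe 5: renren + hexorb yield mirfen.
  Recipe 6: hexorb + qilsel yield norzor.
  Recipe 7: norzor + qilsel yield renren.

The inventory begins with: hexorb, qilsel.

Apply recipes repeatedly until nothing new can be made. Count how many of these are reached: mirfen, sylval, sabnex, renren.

hexorb + qilsel → norzor (Recipe 6).
norzor + qilsel → renren (Recipe 7).
Using Recipe 4, renren and norzor make sabnex.
renren + hexorb → mirfen (Recipe 5).
Using Recipe 1, sabnex and renren make sylval.
mirfen: reached.
sylval: reached.
sabnex: reached.
renren: reached.
All 4 are reached.

4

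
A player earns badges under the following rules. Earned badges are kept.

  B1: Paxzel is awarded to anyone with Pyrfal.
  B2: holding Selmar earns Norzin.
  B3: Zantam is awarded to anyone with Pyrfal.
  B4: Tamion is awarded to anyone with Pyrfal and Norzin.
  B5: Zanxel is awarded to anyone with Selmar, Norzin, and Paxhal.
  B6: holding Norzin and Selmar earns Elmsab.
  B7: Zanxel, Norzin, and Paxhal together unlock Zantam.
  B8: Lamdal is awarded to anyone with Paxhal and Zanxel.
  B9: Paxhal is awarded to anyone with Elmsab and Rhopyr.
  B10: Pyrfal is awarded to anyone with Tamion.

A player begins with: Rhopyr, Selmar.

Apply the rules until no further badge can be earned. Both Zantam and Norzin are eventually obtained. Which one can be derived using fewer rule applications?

Norzin: With Selmar, Norzin is earned (B2). [1 rule application]
Zantam: With Selmar, Norzin is earned (B2). With Norzin and Selmar, Elmsab is earned (B6). With Elmsab and Rhopyr, Paxhal is earned (B9). With Selmar, Norzin, and Paxhal, Zanxel is earned (B5). With Zanxel, Norzin, and Paxhal, Zantam is earned (B7). [5 rule applications]
Norzin needs fewer.

Norzin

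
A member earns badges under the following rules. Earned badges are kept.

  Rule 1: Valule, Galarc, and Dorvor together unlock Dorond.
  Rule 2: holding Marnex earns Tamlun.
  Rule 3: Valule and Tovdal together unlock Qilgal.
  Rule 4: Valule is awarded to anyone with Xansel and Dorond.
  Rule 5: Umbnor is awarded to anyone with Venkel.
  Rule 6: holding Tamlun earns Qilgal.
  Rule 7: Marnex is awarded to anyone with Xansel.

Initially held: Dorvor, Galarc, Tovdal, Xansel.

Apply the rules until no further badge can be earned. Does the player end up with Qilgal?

Yes

With Xansel, Marnex is earned (Rule 7).
With Marnex, Tamlun is earned (Rule 2).
With Tamlun, Qilgal is earned (Rule 6).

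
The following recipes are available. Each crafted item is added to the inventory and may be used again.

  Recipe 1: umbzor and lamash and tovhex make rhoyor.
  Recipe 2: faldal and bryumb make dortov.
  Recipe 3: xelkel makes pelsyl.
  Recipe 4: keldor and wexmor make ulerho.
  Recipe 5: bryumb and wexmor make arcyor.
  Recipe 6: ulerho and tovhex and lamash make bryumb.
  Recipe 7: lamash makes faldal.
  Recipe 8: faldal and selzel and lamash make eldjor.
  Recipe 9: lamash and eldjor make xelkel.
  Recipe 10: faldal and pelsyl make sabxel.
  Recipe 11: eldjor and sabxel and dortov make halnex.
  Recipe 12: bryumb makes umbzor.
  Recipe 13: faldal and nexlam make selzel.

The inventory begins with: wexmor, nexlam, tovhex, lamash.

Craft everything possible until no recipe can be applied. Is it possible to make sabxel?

Yes

Using Recipe 7, lamash makes faldal.
Using Recipe 13, faldal and nexlam make selzel.
Using Recipe 8, faldal, selzel, and lamash make eldjor.
Using Recipe 9, lamash and eldjor make xelkel.
Using Recipe 3, xelkel makes pelsyl.
faldal and pelsyl → sabxel (Recipe 10).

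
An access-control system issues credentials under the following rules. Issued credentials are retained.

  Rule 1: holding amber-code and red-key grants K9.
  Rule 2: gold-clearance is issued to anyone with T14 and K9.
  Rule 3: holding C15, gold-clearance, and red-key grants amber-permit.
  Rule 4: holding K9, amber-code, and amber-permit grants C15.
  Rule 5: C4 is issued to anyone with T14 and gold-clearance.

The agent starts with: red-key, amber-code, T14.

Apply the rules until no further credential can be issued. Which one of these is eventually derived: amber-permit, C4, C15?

Holding amber-code and red-key grants K9 (Rule 1).
Holding T14 and K9 grants gold-clearance (Rule 2).
Holding T14 and gold-clearance grants C4 (Rule 5).
C15 would need K9, amber-code, and amber-permit (Rule 4), but amber-permit is never granted. amber-permit would need C15, gold-clearance, and red-key (Rule 3), but C15 is never granted.

C4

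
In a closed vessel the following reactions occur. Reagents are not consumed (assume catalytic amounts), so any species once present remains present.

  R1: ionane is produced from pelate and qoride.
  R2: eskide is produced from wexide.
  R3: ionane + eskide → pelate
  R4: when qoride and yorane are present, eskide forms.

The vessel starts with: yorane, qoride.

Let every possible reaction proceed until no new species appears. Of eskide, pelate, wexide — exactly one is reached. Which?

eskide

qoride and yorane present → eskide forms (R4).
pelate would need ionane and eskide (R3), but ionane never forms. No rule produces wexide, and it is not given.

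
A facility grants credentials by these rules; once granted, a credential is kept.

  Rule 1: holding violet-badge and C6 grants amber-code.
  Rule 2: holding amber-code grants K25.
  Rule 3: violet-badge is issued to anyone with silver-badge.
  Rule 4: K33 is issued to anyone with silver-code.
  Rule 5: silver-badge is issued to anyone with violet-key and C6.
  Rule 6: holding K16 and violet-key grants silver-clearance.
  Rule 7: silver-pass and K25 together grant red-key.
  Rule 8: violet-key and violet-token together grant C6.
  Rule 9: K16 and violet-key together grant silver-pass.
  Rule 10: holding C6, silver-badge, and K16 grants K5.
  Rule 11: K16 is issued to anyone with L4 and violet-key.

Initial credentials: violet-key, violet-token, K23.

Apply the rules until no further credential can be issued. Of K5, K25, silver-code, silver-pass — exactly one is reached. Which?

K25

Holding violet-key and violet-token grants C6 (Rule 8).
Holding violet-key and C6 grants silver-badge (Rule 5).
Holding silver-badge grants violet-badge (Rule 3).
Holding violet-badge and C6 grants amber-code (Rule 1).
Holding amber-code grants K25 (Rule 2).
K5 would need C6, silver-badge, and K16 (Rule 10), but K16 is never granted. No rule produces silver-code, and it is not given. silver-pass would need K16 and violet-key (Rule 9), but K16 is never granted.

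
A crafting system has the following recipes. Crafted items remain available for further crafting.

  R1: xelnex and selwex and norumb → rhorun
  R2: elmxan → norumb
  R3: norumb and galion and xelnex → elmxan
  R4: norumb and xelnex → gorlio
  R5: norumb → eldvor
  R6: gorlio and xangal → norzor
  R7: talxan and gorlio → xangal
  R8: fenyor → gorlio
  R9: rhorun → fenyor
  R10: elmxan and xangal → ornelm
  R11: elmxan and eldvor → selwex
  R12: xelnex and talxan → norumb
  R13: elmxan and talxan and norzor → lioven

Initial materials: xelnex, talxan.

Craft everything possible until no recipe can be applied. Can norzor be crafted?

Yes

Using R12, xelnex and talxan make norumb.
Using R4, norumb and xelnex make gorlio.
Using R7, talxan and gorlio make xangal.
gorlio and xangal → norzor (R6).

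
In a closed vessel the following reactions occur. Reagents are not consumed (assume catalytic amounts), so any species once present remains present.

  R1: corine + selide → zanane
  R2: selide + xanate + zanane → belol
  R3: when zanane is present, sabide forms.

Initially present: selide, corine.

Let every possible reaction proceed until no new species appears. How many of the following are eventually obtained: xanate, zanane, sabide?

corine and selide present → zanane forms (R1).
zanane present → sabide forms (R3).
No rule produces xanate, and it is not given.
zanane: reached.
sabide: reached.
Reached: zanane and sabide — 2 of the 3.

2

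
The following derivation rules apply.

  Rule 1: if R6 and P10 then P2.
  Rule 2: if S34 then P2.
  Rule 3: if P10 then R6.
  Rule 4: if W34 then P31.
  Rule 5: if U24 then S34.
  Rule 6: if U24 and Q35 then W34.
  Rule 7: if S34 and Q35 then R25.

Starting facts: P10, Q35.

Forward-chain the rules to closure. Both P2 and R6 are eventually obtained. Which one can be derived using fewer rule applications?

R6: From P10, Rule 3 gives R6. [1 rule application]
P2: From P10, Rule 3 gives R6. R6 and P10 hold, so P2 follows (Rule 1). [2 rule applications]
R6 needs fewer.

R6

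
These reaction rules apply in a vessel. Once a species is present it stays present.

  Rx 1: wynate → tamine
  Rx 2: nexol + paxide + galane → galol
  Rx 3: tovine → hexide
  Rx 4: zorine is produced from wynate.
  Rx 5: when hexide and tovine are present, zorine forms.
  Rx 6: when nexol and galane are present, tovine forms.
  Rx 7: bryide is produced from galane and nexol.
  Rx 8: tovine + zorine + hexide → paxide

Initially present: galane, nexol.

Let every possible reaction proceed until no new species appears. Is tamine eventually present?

No

tamine would need wynate (Rx 1), but wynate never forms.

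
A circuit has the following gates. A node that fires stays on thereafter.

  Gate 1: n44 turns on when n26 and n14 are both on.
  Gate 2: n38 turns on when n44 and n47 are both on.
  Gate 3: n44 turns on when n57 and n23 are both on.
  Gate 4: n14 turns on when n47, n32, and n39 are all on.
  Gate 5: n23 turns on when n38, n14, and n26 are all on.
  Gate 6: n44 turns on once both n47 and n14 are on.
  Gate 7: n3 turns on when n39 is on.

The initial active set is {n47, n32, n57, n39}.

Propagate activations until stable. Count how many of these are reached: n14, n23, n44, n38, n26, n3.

4

Gate 7: n39 on → n3 on.
Gate 4: n47, n32, and n39 on → n14 on.
n47 and n14 are on, so n44 turns on (Gate 6).
Gate 2: n44 and n47 on → n38 on.
n14: reached.
n23 would need n38, n14, and n26 (Gate 5), but n26 never turns on.
n44: reached.
n38: reached.
No rule produces n26, and it is not given.
n3: reached.
Reached: n14, n44, n38, and n3 — 4 of the 6.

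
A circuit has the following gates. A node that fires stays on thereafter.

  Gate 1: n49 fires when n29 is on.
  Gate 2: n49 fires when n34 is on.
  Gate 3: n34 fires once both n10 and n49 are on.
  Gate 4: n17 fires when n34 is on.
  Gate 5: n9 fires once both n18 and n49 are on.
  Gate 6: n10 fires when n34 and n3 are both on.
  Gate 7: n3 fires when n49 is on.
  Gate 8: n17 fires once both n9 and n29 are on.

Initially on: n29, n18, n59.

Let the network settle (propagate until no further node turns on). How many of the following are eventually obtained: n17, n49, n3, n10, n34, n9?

4

n29 is on, so n49 fires (Gate 1).
Gate 5: n18 and n49 on → n9 on.
Gate 7: n49 on → n3 on.
Gate 8: n9 and n29 on → n17 on.
n17: reached.
n49: reached.
n3: reached.
n10 would need n34 and n3 (Gate 6), but n34 never turns on.
n34 would need n10 and n49 (Gate 3), but n10 never turns on.
n9: reached.
Reached: n17, n49, n3, and n9 — 4 of the 6.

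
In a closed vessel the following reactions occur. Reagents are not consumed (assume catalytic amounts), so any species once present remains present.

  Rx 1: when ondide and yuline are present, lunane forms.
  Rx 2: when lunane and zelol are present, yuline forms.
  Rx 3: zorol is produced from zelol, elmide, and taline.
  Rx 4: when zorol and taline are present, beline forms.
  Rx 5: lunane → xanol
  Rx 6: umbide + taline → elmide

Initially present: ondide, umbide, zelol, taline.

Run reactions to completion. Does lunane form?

No

lunane would need ondide and yuline (Rx 1), but yuline never forms.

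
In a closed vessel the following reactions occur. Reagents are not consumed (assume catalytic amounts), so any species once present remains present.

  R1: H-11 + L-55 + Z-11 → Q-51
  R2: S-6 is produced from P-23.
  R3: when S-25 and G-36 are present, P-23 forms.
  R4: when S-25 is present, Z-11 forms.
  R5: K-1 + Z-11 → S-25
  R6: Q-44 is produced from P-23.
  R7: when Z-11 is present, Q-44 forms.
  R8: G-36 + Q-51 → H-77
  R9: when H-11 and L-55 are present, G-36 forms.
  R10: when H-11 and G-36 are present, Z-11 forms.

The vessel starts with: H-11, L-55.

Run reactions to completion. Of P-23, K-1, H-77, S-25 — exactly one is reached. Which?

H-77

H-11 and L-55 present → G-36 forms (R9).
H-11 and G-36 present → Z-11 forms (R10).
H-11, L-55, and Z-11 present → Q-51 forms (R1).
G-36 and Q-51 present → H-77 forms (R8).
No rule produces K-1, and it is not given. P-23 would need S-25 and G-36 (R3), but S-25 never forms. S-25 would need K-1 and Z-11 (R5), but K-1 never forms.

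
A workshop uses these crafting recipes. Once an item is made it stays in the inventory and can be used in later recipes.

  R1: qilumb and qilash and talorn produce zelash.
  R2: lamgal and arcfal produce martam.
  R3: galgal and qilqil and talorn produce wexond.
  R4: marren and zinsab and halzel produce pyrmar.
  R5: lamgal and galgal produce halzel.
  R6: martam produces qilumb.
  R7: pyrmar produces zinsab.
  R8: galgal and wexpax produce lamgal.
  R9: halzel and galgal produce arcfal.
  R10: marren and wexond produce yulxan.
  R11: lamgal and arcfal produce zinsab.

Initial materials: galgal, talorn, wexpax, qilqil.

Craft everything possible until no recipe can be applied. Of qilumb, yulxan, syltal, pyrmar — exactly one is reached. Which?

qilumb

galgal and wexpax → lamgal (R8).
Using R5, lamgal and galgal make halzel.
Using R9, halzel and galgal make arcfal.
Using R2, lamgal and arcfal make martam.
Using R6, martam makes qilumb.
pyrmar would need marren, zinsab, and halzel (R4), but marren is never obtained. yulxan would need marren and wexond (R10), but marren is never obtained. No rule produces syltal, and it is not given.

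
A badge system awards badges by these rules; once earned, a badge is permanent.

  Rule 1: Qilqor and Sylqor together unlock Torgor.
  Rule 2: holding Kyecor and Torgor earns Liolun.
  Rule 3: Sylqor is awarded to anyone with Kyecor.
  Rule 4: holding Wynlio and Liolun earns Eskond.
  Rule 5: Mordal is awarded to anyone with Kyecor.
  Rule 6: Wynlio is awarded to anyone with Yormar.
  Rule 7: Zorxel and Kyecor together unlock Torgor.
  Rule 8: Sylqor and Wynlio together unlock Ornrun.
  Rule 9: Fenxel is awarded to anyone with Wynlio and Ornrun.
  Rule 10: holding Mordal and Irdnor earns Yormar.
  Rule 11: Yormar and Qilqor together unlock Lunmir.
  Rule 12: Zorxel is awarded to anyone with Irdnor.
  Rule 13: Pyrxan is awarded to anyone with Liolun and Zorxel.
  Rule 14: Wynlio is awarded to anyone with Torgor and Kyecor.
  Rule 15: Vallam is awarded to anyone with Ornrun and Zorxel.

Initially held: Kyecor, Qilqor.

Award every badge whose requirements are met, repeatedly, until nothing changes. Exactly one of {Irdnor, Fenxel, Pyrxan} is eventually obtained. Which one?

With Kyecor, Sylqor is earned (Rule 3).
With Qilqor and Sylqor, Torgor is earned (Rule 1).
With Torgor and Kyecor, Wynlio is earned (Rule 14).
With Sylqor and Wynlio, Ornrun is earned (Rule 8).
With Wynlio and Ornrun, Fenxel is earned (Rule 9).
Pyrxan would need Liolun and Zorxel (Rule 13), but Zorxel is never earned. No rule produces Irdnor, and it is not given.

Fenxel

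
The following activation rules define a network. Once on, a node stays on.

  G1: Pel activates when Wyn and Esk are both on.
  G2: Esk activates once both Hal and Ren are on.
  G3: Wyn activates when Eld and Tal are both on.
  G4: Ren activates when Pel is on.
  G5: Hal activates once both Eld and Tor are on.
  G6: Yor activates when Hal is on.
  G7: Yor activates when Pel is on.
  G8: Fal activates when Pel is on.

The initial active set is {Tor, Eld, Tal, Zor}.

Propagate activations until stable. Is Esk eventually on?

No

Esk would need Hal and Ren (G2), but Ren never turns on.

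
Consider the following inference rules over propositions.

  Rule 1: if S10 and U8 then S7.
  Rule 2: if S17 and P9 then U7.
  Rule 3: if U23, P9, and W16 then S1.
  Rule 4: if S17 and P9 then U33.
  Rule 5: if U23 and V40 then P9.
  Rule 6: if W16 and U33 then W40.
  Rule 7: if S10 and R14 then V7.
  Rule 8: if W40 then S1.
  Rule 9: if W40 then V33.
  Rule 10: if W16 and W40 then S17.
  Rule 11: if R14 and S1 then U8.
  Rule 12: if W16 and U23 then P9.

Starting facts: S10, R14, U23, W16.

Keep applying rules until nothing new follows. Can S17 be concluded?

No

S17 would need W16 and W40 (Rule 10), but W40 is never established.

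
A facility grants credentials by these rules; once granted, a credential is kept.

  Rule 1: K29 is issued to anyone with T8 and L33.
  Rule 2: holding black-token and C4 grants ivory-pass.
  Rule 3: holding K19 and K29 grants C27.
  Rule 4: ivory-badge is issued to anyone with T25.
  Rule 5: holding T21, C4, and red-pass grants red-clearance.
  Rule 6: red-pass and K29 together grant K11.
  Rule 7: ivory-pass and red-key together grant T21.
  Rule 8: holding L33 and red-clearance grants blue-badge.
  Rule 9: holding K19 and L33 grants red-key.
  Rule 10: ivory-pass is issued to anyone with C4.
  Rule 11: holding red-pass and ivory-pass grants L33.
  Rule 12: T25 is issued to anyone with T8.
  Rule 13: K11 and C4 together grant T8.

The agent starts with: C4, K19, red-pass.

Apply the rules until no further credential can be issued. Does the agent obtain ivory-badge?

ivory-badge would need T25 (Rule 4), but T25 is never granted.

No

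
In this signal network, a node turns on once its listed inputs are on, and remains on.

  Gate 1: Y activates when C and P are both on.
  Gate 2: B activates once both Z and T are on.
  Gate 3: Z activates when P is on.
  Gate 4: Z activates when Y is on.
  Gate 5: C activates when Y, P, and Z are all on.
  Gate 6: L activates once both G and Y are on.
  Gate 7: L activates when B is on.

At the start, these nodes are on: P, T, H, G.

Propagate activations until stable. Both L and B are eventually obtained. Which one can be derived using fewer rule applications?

B: P is on, so Z activates (Gate 3). Gate 2: Z and T on → B on. [2 rule applications]
L: P is on, so Z activates (Gate 3). Z and T are on, so B activates (Gate 2). Gate 7: B on → L on. [3 rule applications]
B needs fewer.

B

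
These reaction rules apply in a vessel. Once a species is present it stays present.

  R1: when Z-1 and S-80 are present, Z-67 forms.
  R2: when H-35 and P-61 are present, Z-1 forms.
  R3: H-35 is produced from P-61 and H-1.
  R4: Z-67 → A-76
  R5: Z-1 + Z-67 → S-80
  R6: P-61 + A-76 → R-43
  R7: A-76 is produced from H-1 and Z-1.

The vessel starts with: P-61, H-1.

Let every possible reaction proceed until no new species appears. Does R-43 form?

P-61 and H-1 present → H-35 forms (R3).
H-35 and P-61 present → Z-1 forms (R2).
H-1 and Z-1 present → A-76 forms (R7).
P-61 and A-76 present → R-43 forms (R6).

Yes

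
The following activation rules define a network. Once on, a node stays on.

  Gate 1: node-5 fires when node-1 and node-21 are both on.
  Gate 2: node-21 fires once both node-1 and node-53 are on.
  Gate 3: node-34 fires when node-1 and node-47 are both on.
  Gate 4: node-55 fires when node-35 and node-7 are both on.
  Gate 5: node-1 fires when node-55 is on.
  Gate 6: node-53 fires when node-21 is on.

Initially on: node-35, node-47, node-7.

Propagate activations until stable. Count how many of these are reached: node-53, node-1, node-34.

2

node-35 and node-7 are on, so node-55 fires (Gate 4).
Gate 5: node-55 on → node-1 on.
Gate 3: node-1 and node-47 on → node-34 on.
node-53 would need node-21 (Gate 6), but node-21 never turns on.
node-1: reached.
node-34: reached.
Reached: node-1 and node-34 — 2 of the 3.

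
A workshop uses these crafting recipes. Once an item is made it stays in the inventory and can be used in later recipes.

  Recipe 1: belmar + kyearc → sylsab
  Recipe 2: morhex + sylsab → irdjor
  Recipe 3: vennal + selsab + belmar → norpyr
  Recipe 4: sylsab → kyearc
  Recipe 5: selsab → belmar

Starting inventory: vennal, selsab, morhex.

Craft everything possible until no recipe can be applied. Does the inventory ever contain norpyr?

Yes

selsab → belmar (Recipe 5).
Using Recipe 3, vennal, selsab, and belmar make norpyr.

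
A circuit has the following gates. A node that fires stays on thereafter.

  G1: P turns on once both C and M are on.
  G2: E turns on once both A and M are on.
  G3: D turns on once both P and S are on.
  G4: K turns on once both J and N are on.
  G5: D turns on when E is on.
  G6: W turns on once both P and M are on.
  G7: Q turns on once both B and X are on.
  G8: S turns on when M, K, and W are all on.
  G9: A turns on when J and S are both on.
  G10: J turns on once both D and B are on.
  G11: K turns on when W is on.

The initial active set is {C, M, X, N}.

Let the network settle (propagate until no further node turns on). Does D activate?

Yes

C and M are on, so P turns on (G1).
P and M are on, so W turns on (G6).
W is on, so K turns on (G11).
M, K, and W are on, so S turns on (G8).
G3: P and S on → D on.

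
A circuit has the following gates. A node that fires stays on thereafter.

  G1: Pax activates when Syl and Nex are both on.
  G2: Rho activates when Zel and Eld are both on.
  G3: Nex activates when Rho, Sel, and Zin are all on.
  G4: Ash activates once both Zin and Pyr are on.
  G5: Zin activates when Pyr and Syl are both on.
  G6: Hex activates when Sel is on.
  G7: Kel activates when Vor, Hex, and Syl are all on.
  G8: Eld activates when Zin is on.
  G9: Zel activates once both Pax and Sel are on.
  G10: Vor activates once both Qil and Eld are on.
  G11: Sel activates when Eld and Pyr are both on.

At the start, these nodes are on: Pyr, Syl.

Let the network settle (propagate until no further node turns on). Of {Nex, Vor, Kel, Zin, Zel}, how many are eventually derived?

G5: Pyr and Syl on → Zin on.
Nex would need Rho, Sel, and Zin (G3), but Rho never turns on.
Vor would need Qil and Eld (G10), but Qil never turns on.
Kel would need Vor, Hex, and Syl (G7), but Vor never turns on.
Zin: reached.
Zel would need Pax and Sel (G9), but Pax never turns on.
Reached: Zin — 1 of the 5.

1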